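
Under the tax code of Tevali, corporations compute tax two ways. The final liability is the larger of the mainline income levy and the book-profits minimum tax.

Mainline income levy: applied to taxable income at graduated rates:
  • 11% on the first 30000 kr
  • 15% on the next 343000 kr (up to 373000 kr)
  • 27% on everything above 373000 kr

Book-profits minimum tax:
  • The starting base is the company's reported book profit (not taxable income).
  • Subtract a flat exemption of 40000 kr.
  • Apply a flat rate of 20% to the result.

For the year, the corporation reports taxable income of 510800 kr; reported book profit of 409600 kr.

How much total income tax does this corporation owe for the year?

Mainline income levy:
  30000 kr × 11% = 3300 kr
  343000 kr × 15% = 51450 kr
  137800 kr × 27% = 37206 kr
  → 91956 kr

Book-profits minimum tax:
  Base (reported book profit): 409600 kr
  Less exemption 40000 kr → base 369600 kr
  369600 kr × 20% = 73920 kr

91956 kr > 73920 kr, so the mainline income levy governs.

91956 kr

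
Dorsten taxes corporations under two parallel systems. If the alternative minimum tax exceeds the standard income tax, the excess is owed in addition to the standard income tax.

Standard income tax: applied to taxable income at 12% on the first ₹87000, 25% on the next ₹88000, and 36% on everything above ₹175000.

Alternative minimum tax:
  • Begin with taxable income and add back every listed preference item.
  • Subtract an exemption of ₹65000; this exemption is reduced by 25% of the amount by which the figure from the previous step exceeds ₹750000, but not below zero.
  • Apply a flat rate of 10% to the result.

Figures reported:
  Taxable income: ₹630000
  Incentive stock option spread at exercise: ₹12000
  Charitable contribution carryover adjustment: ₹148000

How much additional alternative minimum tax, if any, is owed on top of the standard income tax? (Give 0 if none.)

Standard income tax:
  ₹87000 × 12% = ₹10440
  ₹88000 × 25% = ₹22000
  ₹455000 × 36% = ₹163800
  → ₹196240

Alternative minimum tax:
  Adjusted income: ₹630000 + ₹12000 + ₹148000 = ₹790000
  Exemption: ₹65000 − 25% × (₹790000 − ₹750000) = ₹65000 − ₹10000 = ₹55000
  Base: ₹790000 − ₹55000 = ₹735000
  ₹735000 × 10% = ₹73500

₹73500 ≤ ₹196240, so no add-on is due.

₹0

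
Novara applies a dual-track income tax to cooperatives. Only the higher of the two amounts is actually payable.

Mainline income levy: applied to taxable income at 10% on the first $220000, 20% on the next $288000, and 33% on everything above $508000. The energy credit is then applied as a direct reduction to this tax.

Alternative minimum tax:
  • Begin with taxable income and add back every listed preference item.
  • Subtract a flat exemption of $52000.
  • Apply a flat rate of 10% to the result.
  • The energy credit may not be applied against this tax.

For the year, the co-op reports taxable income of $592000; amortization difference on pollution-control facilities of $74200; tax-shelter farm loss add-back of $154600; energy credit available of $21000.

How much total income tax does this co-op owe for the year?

$86320

Alternative minimum tax:
  Adjusted income: $592000 + $74200 + $154600 = $820800
  Less exemption $52000 → base $768800
  $768800 × 10% = $76880

Mainline income levy:
  $220000 × 10% = $22000
  $288000 × 20% = $57600
  $84000 × 33% = $27720
  → $107320
  Less energy credit $21000 → $86320

$86320 > $76880, so the mainline income levy governs.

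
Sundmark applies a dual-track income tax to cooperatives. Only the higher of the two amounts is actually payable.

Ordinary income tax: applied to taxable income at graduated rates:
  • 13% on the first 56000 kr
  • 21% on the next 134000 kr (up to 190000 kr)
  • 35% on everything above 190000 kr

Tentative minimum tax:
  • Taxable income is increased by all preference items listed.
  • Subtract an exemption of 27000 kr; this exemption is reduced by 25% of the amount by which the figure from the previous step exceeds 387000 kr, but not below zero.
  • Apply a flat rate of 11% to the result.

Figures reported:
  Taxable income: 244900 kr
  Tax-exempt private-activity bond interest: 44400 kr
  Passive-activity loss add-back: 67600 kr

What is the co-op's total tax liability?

54635 kr

Ordinary income tax:
  56000 kr × 13% = 7280 kr
  134000 kr × 21% = 28140 kr
  54900 kr × 35% = 19215 kr
  → 54635 kr

Tentative minimum tax:
  Adjusted income: 244900 kr + 44400 kr + 67600 kr = 356900 kr
  Exemption: 356900 kr ≤ 387000 kr, so full 27000 kr applies
  Base: 356900 kr − 27000 kr = 329900 kr
  329900 kr × 11% = 36289 kr

54635 kr > 36289 kr, so the ordinary income tax governs.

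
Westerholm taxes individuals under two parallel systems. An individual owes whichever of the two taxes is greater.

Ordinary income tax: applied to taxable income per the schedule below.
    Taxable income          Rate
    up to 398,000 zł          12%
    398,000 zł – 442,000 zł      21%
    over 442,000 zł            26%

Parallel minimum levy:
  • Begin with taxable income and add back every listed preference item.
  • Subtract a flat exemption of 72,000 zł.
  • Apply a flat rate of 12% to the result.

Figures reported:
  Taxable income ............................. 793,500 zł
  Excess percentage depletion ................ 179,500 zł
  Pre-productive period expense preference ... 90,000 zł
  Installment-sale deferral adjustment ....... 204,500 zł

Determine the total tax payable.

Parallel minimum levy:
  Adjusted income: 793,500 zł + 179,500 zł + 90,000 zł + 204,500 zł = 1,267,500 zł
  Less exemption 72,000 zł → base 1,195,500 zł
  1,195,500 zł × 12% = 143,460 zł

Ordinary income tax:
  398,000 zł × 12% = 47,760 zł
  44,000 zł × 21% = 9,240 zł
  351,500 zł × 26% = 91,390 zł
  → 148,390 zł

148,390 zł > 143,460 zł, so the ordinary income tax governs.

148,390 zł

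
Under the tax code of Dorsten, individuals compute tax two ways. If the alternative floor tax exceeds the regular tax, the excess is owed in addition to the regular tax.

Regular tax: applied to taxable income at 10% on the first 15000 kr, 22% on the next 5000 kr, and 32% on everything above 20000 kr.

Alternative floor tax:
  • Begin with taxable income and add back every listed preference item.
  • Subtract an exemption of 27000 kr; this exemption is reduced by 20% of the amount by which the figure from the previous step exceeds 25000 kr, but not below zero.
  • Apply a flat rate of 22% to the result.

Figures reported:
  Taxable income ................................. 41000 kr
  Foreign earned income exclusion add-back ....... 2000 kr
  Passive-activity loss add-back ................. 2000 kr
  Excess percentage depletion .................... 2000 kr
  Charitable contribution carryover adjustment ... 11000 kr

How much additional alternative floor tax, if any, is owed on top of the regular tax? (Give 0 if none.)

0 kr

Regular tax:
  15000 kr × 10% = 1500 kr
  5000 kr × 22% = 1100 kr
  21000 kr × 32% = 6720 kr
  → 9320 kr

Alternative floor tax:
  Adjusted income: 41000 kr + 2000 kr + 2000 kr + 2000 kr + 11000 kr = 58000 kr
  Exemption: 27000 kr − 20% × (58000 kr − 25000 kr) = 27000 kr − 6600 kr = 20400 kr
  Base: 58000 kr − 20400 kr = 37600 kr
  37600 kr × 22% = 8272 kr

8272 kr ≤ 9320 kr, so no add-on is due.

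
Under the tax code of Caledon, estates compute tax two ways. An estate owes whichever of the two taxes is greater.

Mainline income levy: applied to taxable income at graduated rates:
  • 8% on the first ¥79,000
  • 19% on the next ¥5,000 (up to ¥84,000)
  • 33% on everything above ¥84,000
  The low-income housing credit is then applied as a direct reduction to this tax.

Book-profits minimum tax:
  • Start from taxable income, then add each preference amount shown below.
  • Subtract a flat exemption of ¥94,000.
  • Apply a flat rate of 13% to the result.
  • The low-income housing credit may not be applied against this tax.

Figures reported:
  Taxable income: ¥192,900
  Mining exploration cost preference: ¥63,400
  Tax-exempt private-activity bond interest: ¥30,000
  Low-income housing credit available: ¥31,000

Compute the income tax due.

¥24,999

Book-profits minimum tax:
  Adjusted income: ¥192,900 + ¥63,400 + ¥30,000 = ¥286,300
  Less exemption ¥94,000 → base ¥192,300
  ¥192,300 × 13% = ¥24,999

Mainline income levy:
  ¥79,000 × 8% = ¥6,320
  ¥5,000 × 19% = ¥950
  ¥108,900 × 33% = ¥35,937
  → ¥43,207
  Less low-income housing credit ¥31,000 → ¥12,207

¥24,999 > ¥12,207, so the book-profits minimum tax is the binding amount.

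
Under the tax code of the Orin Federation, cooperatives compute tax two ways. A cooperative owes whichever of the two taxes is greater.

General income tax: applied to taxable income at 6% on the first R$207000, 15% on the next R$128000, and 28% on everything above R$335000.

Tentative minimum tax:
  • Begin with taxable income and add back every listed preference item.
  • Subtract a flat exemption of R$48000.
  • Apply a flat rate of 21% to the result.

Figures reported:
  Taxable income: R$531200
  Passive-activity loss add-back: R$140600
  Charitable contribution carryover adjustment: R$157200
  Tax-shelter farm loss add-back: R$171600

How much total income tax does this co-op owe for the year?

General income tax:
  R$207000 × 6% = R$12420
  R$128000 × 15% = R$19200
  R$196200 × 28% = R$54936
  → R$86556

Tentative minimum tax:
  Adjusted income: R$531200 + R$140600 + R$157200 + R$171600 = R$1000600
  Less exemption R$48000 → base R$952600
  R$952600 × 21% = R$200046

R$200046 > R$86556, so the tentative minimum tax is the binding amount.

R$200046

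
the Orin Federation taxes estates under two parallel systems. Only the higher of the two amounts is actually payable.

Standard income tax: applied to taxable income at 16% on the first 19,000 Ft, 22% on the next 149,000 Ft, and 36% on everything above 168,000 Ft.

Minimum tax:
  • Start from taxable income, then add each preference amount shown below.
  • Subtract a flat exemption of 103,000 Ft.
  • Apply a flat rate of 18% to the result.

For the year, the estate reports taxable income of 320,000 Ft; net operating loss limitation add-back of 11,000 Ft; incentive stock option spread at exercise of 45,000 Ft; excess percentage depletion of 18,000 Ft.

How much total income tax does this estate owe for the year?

90,540 Ft

Minimum tax:
  Adjusted income: 320,000 Ft + 11,000 Ft + 45,000 Ft + 18,000 Ft = 394,000 Ft
  Less exemption 103,000 Ft → base 291,000 Ft
  291,000 Ft × 18% = 52,380 Ft

Standard income tax:
  19,000 Ft × 16% = 3,040 Ft
  149,000 Ft × 22% = 32,780 Ft
  152,000 Ft × 36% = 54,720 Ft
  → 90,540 Ft

90,540 Ft > 52,380 Ft, so the standard income tax governs.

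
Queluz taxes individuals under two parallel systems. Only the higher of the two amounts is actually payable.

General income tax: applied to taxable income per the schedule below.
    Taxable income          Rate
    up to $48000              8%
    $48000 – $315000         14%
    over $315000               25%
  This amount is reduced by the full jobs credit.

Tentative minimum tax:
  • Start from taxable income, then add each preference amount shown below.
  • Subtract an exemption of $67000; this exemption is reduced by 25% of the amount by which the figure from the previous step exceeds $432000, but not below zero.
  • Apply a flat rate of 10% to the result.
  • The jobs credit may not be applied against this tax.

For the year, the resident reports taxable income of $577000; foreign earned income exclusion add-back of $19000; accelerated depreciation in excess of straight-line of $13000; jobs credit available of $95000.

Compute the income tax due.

$58625

Tentative minimum tax:
  Adjusted income: $577000 + $19000 + $13000 = $609000
  Exemption: $67000 − 25% × ($609000 − $432000) = $67000 − $44250 = $22750
  Base: $609000 − $22750 = $586250
  $586250 × 10% = $58625

General income tax:
  $48000 × 8% = $3840
  $267000 × 14% = $37380
  $262000 × 25% = $65500
  → $106720
  Less jobs credit $95000 → $11720

$58625 > $11720, so the tentative minimum tax is the binding amount.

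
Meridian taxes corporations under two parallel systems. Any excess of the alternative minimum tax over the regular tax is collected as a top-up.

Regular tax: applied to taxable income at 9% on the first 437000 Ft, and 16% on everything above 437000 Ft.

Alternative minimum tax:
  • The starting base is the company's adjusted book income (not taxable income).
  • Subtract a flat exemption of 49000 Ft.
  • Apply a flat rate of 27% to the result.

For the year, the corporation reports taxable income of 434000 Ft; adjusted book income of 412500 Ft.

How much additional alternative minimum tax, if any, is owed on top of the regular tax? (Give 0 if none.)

Regular tax:
  434000 Ft × 9% = 39060 Ft

Alternative minimum tax:
  Base (adjusted book income): 412500 Ft
  Less exemption 49000 Ft → base 363500 Ft
  363500 Ft × 27% = 98145 Ft

Excess of alternative minimum tax over regular tax: 98145 Ft − 39060 Ft = 59085 Ft.

59085 Ft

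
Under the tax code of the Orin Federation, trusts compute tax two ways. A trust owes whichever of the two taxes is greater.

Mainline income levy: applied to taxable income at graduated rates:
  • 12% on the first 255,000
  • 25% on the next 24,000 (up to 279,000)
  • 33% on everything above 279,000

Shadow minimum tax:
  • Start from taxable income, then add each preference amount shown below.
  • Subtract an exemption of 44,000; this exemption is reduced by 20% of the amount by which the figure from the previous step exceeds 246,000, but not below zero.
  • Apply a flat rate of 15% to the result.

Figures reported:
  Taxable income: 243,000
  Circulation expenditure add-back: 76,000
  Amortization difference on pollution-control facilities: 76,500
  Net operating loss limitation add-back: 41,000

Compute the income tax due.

64,590

Shadow minimum tax:
  Adjusted income: 243,000 + 76,000 + 76,500 + 41,000 = 436,500
  Exemption: 44,000 − 20% × (436,500 − 246,000) = 44,000 − 38,100 = 5,900
  Base: 436,500 − 5,900 = 430,600
  430,600 × 15% = 64,590

Mainline income levy:
  243,000 × 12% = 29,160

64,590 > 29,160, so the shadow minimum tax is the binding amount.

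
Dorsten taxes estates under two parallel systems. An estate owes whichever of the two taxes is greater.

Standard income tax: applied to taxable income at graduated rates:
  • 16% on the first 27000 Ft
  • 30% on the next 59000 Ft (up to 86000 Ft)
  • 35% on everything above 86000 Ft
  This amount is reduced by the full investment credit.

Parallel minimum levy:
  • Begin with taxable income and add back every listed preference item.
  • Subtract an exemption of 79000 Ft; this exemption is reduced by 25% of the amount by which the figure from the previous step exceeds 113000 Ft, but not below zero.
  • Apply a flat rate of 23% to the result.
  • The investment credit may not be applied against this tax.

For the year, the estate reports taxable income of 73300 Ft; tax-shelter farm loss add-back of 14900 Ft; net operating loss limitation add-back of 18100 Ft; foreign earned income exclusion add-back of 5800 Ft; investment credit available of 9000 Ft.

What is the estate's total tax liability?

9210 Ft

Standard income tax:
  27000 Ft × 16% = 4320 Ft
  46300 Ft × 30% = 13890 Ft
  → 18210 Ft
  Less investment credit 9000 Ft → 9210 Ft

Parallel minimum levy:
  Adjusted income: 73300 Ft + 14900 Ft + 18100 Ft + 5800 Ft = 112100 Ft
  Exemption: 112100 Ft ≤ 113000 Ft, so full 79000 Ft applies
  Base: 112100 Ft − 79000 Ft = 33100 Ft
  33100 Ft × 23% = 7613 Ft

9210 Ft > 7613 Ft, so the standard income tax governs.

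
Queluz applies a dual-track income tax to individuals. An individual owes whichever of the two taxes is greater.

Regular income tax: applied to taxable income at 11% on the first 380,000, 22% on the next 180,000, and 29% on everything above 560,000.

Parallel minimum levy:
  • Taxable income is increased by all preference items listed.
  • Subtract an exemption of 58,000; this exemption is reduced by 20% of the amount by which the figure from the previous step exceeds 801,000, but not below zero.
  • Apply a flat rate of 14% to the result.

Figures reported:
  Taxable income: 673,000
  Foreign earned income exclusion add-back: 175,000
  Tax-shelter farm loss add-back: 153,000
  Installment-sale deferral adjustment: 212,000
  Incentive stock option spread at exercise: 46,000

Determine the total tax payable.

176,260

Regular income tax:
  380,000 × 11% = 41,800
  180,000 × 22% = 39,600
  113,000 × 29% = 32,770
  → 114,170

Parallel minimum levy:
  Adjusted income: 673,000 + 175,000 + 153,000 + 212,000 + 46,000 = 1,259,000
  Exemption: 20% × (1,259,000 − 801,000) = 91,600 ≥ 58,000, so the exemption is fully phased out
  Base: 1,259,000 − 0 = 1,259,000
  1,259,000 × 14% = 176,260

176,260 > 114,170, so the parallel minimum levy is the binding amount.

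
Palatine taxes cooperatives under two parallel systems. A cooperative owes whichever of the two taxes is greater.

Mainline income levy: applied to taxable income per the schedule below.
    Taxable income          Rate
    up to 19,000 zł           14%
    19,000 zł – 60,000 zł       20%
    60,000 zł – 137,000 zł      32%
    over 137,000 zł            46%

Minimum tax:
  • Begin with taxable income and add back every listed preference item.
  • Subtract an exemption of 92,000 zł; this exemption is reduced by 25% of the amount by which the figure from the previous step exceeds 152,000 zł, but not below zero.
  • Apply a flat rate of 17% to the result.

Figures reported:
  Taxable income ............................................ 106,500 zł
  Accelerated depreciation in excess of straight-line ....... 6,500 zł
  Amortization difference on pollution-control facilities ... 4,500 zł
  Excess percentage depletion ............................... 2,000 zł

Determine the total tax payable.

Mainline income levy:
  19,000 zł × 14% = 2,660 zł
  41,000 zł × 20% = 8,200 zł
  46,500 zł × 32% = 14,880 zł
  → 25,740 zł

Minimum tax:
  Adjusted income: 106,500 zł + 6,500 zł + 4,500 zł + 2,000 zł = 119,500 zł
  Exemption: 119,500 zł ≤ 152,000 zł, so full 92,000 zł applies
  Base: 119,500 zł − 92,000 zł = 27,500 zł
  27,500 zł × 17% = 4,675 zł

25,740 zł > 4,675 zł, so the mainline income levy governs.

25,740 zł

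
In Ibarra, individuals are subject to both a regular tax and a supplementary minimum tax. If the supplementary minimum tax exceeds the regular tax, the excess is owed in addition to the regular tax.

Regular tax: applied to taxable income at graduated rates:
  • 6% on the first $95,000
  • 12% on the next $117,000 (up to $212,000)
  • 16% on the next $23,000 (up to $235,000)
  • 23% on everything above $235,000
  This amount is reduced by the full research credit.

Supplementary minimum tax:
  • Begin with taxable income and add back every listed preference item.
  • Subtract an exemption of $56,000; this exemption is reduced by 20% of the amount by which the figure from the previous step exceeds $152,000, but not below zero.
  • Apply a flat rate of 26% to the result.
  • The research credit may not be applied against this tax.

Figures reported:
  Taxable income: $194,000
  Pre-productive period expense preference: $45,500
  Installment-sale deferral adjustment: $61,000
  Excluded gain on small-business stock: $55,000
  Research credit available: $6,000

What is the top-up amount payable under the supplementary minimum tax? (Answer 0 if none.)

$76,872

Regular tax:
  $95,000 × 6% = $5,700
  $99,000 × 12% = $11,880
  → $17,580
  Less research credit $6,000 → $11,580

Supplementary minimum tax:
  Adjusted income: $194,000 + $45,500 + $61,000 + $55,000 = $355,500
  Exemption: $56,000 − 20% × ($355,500 − $152,000) = $56,000 − $40,700 = $15,300
  Base: $355,500 − $15,300 = $340,200
  $340,200 × 26% = $88,452

Excess of supplementary minimum tax over regular tax: $88,452 − $11,580 = $76,872.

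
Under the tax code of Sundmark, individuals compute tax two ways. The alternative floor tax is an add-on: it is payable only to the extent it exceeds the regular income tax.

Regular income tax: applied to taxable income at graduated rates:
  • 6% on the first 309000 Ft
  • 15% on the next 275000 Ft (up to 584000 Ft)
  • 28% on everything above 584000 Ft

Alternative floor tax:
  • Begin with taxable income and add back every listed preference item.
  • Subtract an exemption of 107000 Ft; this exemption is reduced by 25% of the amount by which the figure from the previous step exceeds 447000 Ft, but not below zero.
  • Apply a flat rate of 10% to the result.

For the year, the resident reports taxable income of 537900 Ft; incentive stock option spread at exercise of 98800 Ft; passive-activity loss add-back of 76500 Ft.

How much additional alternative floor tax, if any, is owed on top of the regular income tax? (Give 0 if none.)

Alternative floor tax:
  Adjusted income: 537900 Ft + 98800 Ft + 76500 Ft = 713200 Ft
  Exemption: 107000 Ft − 25% × (713200 Ft − 447000 Ft) = 107000 Ft − 66550 Ft = 40450 Ft
  Base: 713200 Ft − 40450 Ft = 672750 Ft
  672750 Ft × 10% = 67275 Ft

Regular income tax:
  309000 Ft × 6% = 18540 Ft
  228900 Ft × 15% = 34335 Ft
  → 52875 Ft

Excess of alternative floor tax over regular income tax: 67275 Ft − 52875 Ft = 14400 Ft.

14400 Ft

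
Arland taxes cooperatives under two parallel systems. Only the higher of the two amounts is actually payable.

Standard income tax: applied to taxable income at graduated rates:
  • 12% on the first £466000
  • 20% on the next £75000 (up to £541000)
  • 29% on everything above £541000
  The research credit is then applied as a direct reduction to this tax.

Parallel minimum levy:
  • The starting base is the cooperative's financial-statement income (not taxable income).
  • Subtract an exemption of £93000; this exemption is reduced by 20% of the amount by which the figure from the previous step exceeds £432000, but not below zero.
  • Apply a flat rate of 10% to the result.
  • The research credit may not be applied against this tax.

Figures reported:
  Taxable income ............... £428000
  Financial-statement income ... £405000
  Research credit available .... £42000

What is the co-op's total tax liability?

Parallel minimum levy:
  Base (financial-statement income): £405000
  Exemption: £405000 ≤ £432000, so full £93000 applies
  Base: £405000 − £93000 = £312000
  £312000 × 10% = £31200

Standard income tax:
  £428000 × 12% = £51360
  Less research credit £42000 → £9360

£31200 > £9360, so the parallel minimum levy is the binding amount.

£31200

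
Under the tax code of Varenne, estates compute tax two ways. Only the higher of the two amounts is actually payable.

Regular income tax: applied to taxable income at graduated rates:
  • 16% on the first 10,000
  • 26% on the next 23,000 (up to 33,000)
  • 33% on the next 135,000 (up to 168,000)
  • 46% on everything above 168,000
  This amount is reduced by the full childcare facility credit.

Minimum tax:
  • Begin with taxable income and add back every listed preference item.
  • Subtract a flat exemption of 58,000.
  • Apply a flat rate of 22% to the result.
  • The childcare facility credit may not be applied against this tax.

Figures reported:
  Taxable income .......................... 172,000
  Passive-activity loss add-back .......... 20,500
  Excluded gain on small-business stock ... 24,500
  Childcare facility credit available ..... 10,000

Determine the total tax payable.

43,970

Regular income tax:
  10,000 × 16% = 1,600
  23,000 × 26% = 5,980
  135,000 × 33% = 44,550
  4,000 × 46% = 1,840
  → 53,970
  Less childcare facility credit 10,000 → 43,970

Minimum tax:
  Adjusted income: 172,000 + 20,500 + 24,500 = 217,000
  Less exemption 58,000 → base 159,000
  159,000 × 22% = 34,980

43,970 > 34,980, so the regular income tax governs.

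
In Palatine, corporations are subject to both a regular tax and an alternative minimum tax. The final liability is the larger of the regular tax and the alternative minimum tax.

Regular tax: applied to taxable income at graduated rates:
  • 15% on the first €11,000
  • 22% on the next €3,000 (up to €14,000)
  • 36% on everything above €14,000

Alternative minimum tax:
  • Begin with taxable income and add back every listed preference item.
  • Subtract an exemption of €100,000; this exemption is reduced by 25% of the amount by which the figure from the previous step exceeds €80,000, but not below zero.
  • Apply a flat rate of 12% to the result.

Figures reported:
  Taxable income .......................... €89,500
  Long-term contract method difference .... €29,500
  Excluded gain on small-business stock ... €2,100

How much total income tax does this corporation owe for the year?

€29,490

Alternative minimum tax:
  Adjusted income: €89,500 + €29,500 + €2,100 = €121,100
  Exemption: €100,000 − 25% × (€121,100 − €80,000) = €100,000 − €10,275 = €89,725
  Base: €121,100 − €89,725 = €31,375
  €31,375 × 12% = €3,765

Regular tax:
  €11,000 × 15% = €1,650
  €3,000 × 22% = €660
  €75,500 × 36% = €27,180
  → €29,490

€29,490 > €3,765, so the regular tax governs.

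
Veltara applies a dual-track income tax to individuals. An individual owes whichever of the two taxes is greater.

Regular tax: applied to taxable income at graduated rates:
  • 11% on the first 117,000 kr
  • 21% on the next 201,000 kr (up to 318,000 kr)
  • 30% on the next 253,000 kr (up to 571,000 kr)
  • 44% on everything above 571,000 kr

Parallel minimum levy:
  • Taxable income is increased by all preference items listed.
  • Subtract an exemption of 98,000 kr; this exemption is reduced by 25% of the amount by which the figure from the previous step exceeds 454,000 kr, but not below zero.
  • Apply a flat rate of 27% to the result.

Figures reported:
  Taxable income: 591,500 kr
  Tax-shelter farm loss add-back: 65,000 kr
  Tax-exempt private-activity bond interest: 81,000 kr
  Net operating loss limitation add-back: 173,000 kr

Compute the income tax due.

245,835 kr

Parallel minimum levy:
  Adjusted income: 591,500 kr + 65,000 kr + 81,000 kr + 173,000 kr = 910,500 kr
  Exemption: 25% × (910,500 kr − 454,000 kr) = 114,125 kr ≥ 98,000 kr, so the exemption is fully phased out
  Base: 910,500 kr − 0 kr = 910,500 kr
  910,500 kr × 27% = 245,835 kr

Regular tax:
  117,000 kr × 11% = 12,870 kr
  201,000 kr × 21% = 42,210 kr
  253,000 kr × 30% = 75,900 kr
  20,500 kr × 44% = 9,020 kr
  → 140,000 kr

245,835 kr > 140,000 kr, so the parallel minimum levy is the binding amount.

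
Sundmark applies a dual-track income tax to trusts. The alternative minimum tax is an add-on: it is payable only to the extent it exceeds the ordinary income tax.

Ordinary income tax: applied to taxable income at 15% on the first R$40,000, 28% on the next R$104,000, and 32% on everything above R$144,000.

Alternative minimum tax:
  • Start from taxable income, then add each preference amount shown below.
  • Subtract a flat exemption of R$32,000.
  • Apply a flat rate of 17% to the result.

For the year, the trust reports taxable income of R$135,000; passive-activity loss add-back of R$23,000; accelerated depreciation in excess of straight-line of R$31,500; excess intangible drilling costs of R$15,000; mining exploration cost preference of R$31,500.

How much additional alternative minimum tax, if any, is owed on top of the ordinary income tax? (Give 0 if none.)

R$2,080

Alternative minimum tax:
  Adjusted income: R$135,000 + R$23,000 + R$31,500 + R$15,000 + R$31,500 = R$236,000
  Less exemption R$32,000 → base R$204,000
  R$204,000 × 17% = R$34,680

Ordinary income tax:
  R$40,000 × 15% = R$6,000
  R$95,000 × 28% = R$26,600
  → R$32,600

Excess of alternative minimum tax over ordinary income tax: R$34,680 − R$32,600 = R$2,080.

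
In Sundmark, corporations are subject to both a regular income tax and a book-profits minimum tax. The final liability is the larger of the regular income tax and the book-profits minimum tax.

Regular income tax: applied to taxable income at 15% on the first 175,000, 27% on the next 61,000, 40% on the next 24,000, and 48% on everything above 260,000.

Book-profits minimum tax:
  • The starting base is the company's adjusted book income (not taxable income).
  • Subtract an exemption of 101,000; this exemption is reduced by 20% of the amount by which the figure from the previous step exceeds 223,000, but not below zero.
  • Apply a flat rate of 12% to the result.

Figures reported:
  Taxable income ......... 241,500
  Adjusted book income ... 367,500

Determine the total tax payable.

44,920

Regular income tax:
  175,000 × 15% = 26,250
  61,000 × 27% = 16,470
  5,500 × 40% = 2,200
  → 44,920

Book-profits minimum tax:
  Base (adjusted book income): 367,500
  Exemption: 101,000 − 20% × (367,500 − 223,000) = 101,000 − 28,900 = 72,100
  Base: 367,500 − 72,100 = 295,400
  295,400 × 12% = 35,448

44,920 > 35,448, so the regular income tax governs.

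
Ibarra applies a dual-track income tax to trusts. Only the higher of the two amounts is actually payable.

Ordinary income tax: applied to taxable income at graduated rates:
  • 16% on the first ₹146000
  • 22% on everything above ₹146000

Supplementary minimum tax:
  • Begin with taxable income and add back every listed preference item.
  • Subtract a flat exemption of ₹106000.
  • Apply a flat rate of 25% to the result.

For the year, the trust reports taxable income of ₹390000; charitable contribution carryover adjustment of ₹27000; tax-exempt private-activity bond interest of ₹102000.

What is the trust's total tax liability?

Supplementary minimum tax:
  Adjusted income: ₹390000 + ₹27000 + ₹102000 = ₹519000
  Less exemption ₹106000 → base ₹413000
  ₹413000 × 25% = ₹103250

Ordinary income tax:
  ₹146000 × 16% = ₹23360
  ₹244000 × 22% = ₹53680
  → ₹77040

₹103250 > ₹77040, so the supplementary minimum tax is the binding amount.

₹103250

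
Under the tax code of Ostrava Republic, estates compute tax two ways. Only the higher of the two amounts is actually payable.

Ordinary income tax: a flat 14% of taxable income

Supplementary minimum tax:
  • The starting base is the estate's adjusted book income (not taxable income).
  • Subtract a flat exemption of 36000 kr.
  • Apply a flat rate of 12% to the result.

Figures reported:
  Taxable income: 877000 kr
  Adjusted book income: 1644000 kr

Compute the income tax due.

192960 kr

Supplementary minimum tax:
  Base (adjusted book income): 1644000 kr
  Less exemption 36000 kr → base 1608000 kr
  1608000 kr × 12% = 192960 kr

Ordinary income tax:
  877000 kr × 14% = 122780 kr

192960 kr > 122780 kr, so the supplementary minimum tax is the binding amount.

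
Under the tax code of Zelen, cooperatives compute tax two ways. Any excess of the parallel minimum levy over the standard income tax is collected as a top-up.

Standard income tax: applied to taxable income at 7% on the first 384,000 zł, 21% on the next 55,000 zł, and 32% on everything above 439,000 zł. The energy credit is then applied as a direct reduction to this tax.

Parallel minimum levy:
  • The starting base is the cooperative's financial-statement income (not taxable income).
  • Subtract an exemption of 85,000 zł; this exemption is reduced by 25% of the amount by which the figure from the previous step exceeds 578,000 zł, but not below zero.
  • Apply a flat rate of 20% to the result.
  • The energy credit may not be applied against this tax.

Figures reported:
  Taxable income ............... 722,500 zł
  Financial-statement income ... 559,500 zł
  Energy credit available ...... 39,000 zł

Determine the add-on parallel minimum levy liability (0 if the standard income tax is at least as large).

Standard income tax:
  384,000 zł × 7% = 26,880 zł
  55,000 zł × 21% = 11,550 zł
  283,500 zł × 32% = 90,720 zł
  → 129,150 zł
  Less energy credit 39,000 zł → 90,150 zł

Parallel minimum levy:
  Base (financial-statement income): 559,500 zł
  Exemption: 559,500 zł ≤ 578,000 zł, so full 85,000 zł applies
  Base: 559,500 zł − 85,000 zł = 474,500 zł
  474,500 zł × 20% = 94,900 zł

Excess of parallel minimum levy over standard income tax: 94,900 zł − 90,150 zł = 4,750 zł.

4,750 zł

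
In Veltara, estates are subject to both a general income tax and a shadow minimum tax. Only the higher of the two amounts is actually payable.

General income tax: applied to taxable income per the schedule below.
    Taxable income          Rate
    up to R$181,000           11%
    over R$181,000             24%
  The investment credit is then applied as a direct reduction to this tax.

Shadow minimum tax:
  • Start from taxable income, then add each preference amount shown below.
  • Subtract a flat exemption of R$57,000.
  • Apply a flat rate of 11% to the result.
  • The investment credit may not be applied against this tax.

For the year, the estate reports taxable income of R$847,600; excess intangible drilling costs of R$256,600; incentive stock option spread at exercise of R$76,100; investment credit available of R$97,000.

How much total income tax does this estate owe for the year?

Shadow minimum tax:
  Adjusted income: R$847,600 + R$256,600 + R$76,100 = R$1,180,300
  Less exemption R$57,000 → base R$1,123,300
  R$1,123,300 × 11% = R$123,563

General income tax:
  R$181,000 × 11% = R$19,910
  R$666,600 × 24% = R$159,984
  → R$179,894
  Less investment credit R$97,000 → R$82,894

R$123,563 > R$82,894, so the shadow minimum tax is the binding amount.

R$123,563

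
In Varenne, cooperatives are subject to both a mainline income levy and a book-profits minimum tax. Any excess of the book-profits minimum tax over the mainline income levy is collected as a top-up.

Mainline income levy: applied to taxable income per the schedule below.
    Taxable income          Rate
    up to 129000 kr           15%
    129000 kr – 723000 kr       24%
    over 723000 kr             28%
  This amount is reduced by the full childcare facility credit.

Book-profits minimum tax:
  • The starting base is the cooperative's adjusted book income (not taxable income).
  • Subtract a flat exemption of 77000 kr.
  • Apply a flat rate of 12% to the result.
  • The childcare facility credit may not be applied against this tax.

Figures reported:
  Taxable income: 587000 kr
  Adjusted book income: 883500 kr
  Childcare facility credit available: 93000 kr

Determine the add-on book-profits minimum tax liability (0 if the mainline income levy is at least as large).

Mainline income levy:
  129000 kr × 15% = 19350 kr
  458000 kr × 24% = 109920 kr
  → 129270 kr
  Less childcare facility credit 93000 kr → 36270 kr

Book-profits minimum tax:
  Base (adjusted book income): 883500 kr
  Less exemption 77000 kr → base 806500 kr
  806500 kr × 12% = 96780 kr

Excess of book-profits minimum tax over mainline income levy: 96780 kr − 36270 kr = 60510 kr.

60510 kr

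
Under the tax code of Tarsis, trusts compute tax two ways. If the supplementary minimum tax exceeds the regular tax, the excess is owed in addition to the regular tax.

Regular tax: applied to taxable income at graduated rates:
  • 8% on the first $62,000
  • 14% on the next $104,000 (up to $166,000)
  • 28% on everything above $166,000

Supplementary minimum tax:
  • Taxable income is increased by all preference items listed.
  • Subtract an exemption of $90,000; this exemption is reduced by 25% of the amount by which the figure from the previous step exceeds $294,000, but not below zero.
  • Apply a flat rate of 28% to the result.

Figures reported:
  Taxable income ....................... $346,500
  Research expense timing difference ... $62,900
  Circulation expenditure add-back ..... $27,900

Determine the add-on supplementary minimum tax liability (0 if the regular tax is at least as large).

$37,215

Regular tax:
  $62,000 × 8% = $4,960
  $104,000 × 14% = $14,560
  $180,500 × 28% = $50,540
  → $70,060

Supplementary minimum tax:
  Adjusted income: $346,500 + $62,900 + $27,900 = $437,300
  Exemption: $90,000 − 25% × ($437,300 − $294,000) = $90,000 − $35,825 = $54,175
  Base: $437,300 − $54,175 = $383,125
  $383,125 × 28% = $107,275

Excess of supplementary minimum tax over regular tax: $107,275 − $70,060 = $37,215.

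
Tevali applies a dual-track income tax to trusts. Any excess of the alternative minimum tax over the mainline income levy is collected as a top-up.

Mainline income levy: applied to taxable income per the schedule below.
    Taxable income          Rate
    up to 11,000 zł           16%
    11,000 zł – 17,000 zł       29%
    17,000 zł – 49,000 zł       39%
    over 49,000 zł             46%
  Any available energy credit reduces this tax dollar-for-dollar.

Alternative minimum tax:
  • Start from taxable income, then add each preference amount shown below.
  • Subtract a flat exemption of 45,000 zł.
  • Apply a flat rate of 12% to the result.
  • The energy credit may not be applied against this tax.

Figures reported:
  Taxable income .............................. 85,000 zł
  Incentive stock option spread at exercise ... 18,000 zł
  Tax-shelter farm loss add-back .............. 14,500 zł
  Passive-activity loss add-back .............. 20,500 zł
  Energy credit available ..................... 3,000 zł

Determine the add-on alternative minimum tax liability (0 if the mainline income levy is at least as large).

0 zł

Alternative minimum tax:
  Adjusted income: 85,000 zł + 18,000 zł + 14,500 zł + 20,500 zł = 138,000 zł
  Less exemption 45,000 zł → base 93,000 zł
  93,000 zł × 12% = 11,160 zł

Mainline income levy:
  11,000 zł × 16% = 1,760 zł
  6,000 zł × 29% = 1,740 zł
  32,000 zł × 39% = 12,480 zł
  36,000 zł × 46% = 16,560 zł
  → 32,540 zł
  Less energy credit 3,000 zł → 29,540 zł

11,160 zł ≤ 29,540 zł, so no add-on is due.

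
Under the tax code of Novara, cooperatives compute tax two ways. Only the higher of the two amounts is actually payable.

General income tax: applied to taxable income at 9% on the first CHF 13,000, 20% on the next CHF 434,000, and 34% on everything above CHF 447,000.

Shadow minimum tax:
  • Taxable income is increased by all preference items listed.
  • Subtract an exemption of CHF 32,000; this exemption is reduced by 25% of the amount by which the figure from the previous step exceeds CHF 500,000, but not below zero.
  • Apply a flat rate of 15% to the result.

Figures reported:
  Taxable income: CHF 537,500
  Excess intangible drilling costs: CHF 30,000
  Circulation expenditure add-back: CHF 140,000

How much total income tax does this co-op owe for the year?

CHF 118,740

General income tax:
  CHF 13,000 × 9% = CHF 1,170
  CHF 434,000 × 20% = CHF 86,800
  CHF 90,500 × 34% = CHF 30,770
  → CHF 118,740

Shadow minimum tax:
  Adjusted income: CHF 537,500 + CHF 30,000 + CHF 140,000 = CHF 707,500
  Exemption: 25% × (CHF 707,500 − CHF 500,000) = CHF 51,875 ≥ CHF 32,000, so the exemption is fully phased out
  Base: CHF 707,500 − CHF 0 = CHF 707,500
  CHF 707,500 × 15% = CHF 106,125

CHF 118,740 > CHF 106,125, so the general income tax governs.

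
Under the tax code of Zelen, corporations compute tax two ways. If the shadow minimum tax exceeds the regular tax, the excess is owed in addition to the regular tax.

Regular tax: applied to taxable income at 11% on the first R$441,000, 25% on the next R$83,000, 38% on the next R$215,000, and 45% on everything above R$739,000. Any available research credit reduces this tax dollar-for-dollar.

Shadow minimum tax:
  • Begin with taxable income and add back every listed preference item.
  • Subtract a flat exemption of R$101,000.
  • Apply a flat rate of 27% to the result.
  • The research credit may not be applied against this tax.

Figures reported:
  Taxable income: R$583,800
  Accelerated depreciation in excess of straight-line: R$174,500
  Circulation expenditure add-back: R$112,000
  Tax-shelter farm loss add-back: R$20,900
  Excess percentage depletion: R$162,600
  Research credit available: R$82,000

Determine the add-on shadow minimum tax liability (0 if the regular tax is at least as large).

Shadow minimum tax:
  Adjusted income: R$583,800 + R$174,500 + R$112,000 + R$20,900 + R$162,600 = R$1,053,800
  Less exemption R$101,000 → base R$952,800
  R$952,800 × 27% = R$257,256

Regular tax:
  R$441,000 × 11% = R$48,510
  R$83,000 × 25% = R$20,750
  R$59,800 × 38% = R$22,724
  → R$91,984
  Less research credit R$82,000 → R$9,984

Excess of shadow minimum tax over regular tax: R$257,256 − R$9,984 = R$247,272.

R$247,272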